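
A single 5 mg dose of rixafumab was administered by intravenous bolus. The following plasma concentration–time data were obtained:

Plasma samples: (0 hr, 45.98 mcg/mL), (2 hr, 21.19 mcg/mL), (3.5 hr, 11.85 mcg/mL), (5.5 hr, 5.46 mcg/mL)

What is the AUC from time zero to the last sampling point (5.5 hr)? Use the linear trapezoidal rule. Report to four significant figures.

AUC = 109.3 mcg/mL·hr

Trapezoidal AUC_0→5.5:
  [0→2]: (45.98+21.19)/2 × 2 = 67.17
  [2→3.5]: (21.19+11.85)/2 × 1.5 = 24.78
  [3.5→5.5]: (11.85+5.46)/2 × 2 = 17.31
  Sum = 109.26 mcg/mL·hr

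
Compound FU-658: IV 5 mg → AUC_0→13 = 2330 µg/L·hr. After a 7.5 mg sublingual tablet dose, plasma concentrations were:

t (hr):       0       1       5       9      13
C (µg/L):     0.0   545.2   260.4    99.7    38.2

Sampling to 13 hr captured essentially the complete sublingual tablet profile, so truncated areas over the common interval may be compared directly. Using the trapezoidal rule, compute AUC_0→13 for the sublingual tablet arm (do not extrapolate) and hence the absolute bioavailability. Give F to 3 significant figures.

F = 0.824

Trapezoidal AUC_0→13 (sublingual tablet):
  [0→1]: (0.0+545.2)/2 × 1 = 272.6
  [1→5]: (545.2+260.4)/2 × 4 = 1611.2
  [5→9]: (260.4+99.7)/2 × 4 = 720.2
  [9→13]: (99.7+38.2)/2 × 4 = 275.8
  Sum = 2879.8 µg/L·hr
F = (AUC_ev/D_ev)/(AUC_iv/D_iv) = (2879.8/7.5)/(2330/5) = 383.973/466 = 0.8240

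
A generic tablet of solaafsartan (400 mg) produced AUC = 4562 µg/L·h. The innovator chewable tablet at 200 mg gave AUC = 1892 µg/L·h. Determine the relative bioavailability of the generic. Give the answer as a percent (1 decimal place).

F_rel = (AUC_test/D_test) / (AUC_ref/D_ref)
      = (4562/400) / (1892/200)
      = 11.405 / 9.46 = 1.2056 = 120.56%

F_rel = 120.6%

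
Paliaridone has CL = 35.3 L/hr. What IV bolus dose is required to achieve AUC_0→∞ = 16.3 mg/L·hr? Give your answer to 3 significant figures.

Dose = 575 mg

Dose_iv = CL × AUC_0→∞
     = 35.3 × 16.3 = 575.39 mg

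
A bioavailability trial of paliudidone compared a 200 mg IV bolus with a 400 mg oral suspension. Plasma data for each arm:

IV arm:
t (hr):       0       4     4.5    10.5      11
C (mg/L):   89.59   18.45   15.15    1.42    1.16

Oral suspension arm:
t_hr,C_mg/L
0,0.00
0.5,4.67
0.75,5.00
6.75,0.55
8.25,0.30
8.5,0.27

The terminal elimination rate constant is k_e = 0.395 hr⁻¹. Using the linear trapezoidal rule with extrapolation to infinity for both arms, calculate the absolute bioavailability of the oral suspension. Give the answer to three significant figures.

Trapezoidal AUC_0→11 (IV):
  [0→4]: (89.59+18.45)/2 × 4 = 216.08
  [4→4.5]: (18.45+15.15)/2 × 0.5 = 8.4
  [4.5→10.5]: (15.15+1.42)/2 × 6 = 49.71
  [10.5→11]: (1.42+1.16)/2 × 0.5 = 0.645
  Sum = 274.835 mg/L·hr
IV tail: 1.16/0.395 = 2.937; AUC_iv,0→∞ = 274.835 + 2.937 = 277.772 mg/L·hr
Trapezoidal AUC_0→8.5 (oral suspension):
  [0→0.5]: (0.00+4.67)/2 × 0.5 = 1.1675
  [0.5→0.75]: (4.67+5.00)/2 × 0.25 = 1.20875
  [0.75→6.75]: (5.00+0.55)/2 × 6 = 16.65
  [6.75→8.25]: (0.55+0.30)/2 × 1.5 = 0.6375
  [8.25→8.5]: (0.30+0.27)/2 × 0.25 = 0.07125
  Sum = 19.735 mg/L·hr
oral suspension tail: 0.27/0.395 = 0.684; AUC_ev,0→∞ = 19.735 + 0.684 = 20.419 mg/L·hr
F = (AUC_ev/D_ev)/(AUC_iv/D_iv) = (20.419/400)/(277.772/200) = 0.0510475/1.38886 = 0.0368

F = 0.0368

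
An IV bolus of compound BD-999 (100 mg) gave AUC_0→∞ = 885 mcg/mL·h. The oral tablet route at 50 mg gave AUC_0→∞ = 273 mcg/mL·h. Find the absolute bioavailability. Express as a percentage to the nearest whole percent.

F = 62%

F = (AUC_ev / D_ev) / (AUC_iv / D_iv)
  = (273/50) / (885/100)
  = 5.46 / 8.85 = 0.6169
  = 61.69%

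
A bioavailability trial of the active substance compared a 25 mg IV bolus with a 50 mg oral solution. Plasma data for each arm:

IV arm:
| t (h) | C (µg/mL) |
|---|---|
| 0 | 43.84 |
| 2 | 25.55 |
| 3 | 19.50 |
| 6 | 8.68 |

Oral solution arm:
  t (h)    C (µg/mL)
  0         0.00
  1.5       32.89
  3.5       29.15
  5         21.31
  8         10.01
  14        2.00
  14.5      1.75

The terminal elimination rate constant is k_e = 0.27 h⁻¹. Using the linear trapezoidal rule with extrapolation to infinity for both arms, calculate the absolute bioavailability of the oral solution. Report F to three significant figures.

F = 0.646

Trapezoidal AUC_0→6 (IV):
  [0→2]: (43.84+25.55)/2 × 2 = 69.39
  [2→3]: (25.55+19.50)/2 × 1 = 22.525
  [3→6]: (19.50+8.68)/2 × 3 = 42.27
  Sum = 134.185 µg/mL·h
IV tail: 8.68/0.27 = 32.148; AUC_iv,0→∞ = 134.185 + 32.148 = 166.333 µg/mL·h
Trapezoidal AUC_0→14.5 (oral solution):
  [0→1.5]: (0.00+32.89)/2 × 1.5 = 24.6675
  [1.5→3.5]: (32.89+29.15)/2 × 2 = 62.04
  [3.5→5]: (29.15+21.31)/2 × 1.5 = 37.845
  [5→8]: (21.31+10.01)/2 × 3 = 46.98
  [8→14]: (10.01+2.00)/2 × 6 = 36.03
  [14→14.5]: (2.00+1.75)/2 × 0.5 = 0.9375
  Sum = 208.5 µg/mL·h
oral solution tail: 1.75/0.27 = 6.481; AUC_ev,0→∞ = 208.5 + 6.481 = 214.981 µg/mL·h
F = (AUC_ev/D_ev)/(AUC_iv/D_iv) = (214.981/50)/(166.333/25) = 4.29962/6.65332 = 0.6462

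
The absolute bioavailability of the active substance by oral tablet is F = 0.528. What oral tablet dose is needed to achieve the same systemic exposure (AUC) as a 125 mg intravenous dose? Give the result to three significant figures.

For equal systemic exposure: F × D_ev = D_iv
D_ev = D_iv / F = 125 / 0.528 = 236.742 mg

D_oral = 237 mg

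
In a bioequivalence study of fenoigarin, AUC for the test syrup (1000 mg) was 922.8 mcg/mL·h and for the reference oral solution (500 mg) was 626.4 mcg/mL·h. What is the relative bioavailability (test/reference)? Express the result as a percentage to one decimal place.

F_rel = (AUC_test/D_test) / (AUC_ref/D_ref)
      = (922.8/1000) / (626.4/500)
      = 0.9228 / 1.2528 = 0.7366 = 73.66%

F_rel = 73.7%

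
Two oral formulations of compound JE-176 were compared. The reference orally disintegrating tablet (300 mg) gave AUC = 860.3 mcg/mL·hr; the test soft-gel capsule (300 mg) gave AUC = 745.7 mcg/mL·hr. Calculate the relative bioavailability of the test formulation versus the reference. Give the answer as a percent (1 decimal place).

F_rel = (AUC_test/D_test) / (AUC_ref/D_ref)
      = (745.7/300) / (860.3/300)
      = 2.48567 / 2.86767 = 0.8668 = 86.68%

F_rel = 86.7%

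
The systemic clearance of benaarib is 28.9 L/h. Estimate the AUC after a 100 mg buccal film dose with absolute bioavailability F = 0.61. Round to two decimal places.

AUC_0→∞ = F × Dose / CL
        = 0.61 × 100 / 28.9 = 2.11073 mg/L·h

AUC = 2.11 mg/L·h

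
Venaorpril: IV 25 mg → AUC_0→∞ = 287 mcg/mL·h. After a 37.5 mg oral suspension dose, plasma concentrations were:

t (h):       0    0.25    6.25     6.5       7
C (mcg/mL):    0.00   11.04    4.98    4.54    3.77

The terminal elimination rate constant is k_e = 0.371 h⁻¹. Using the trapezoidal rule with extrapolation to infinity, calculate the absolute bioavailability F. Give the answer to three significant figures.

F = 0.146

Trapezoidal AUC_0→7 (oral suspension):
  [0→0.25]: (0.00+11.04)/2 × 0.25 = 1.38
  [0.25→6.25]: (11.04+4.98)/2 × 6 = 48.06
  [6.25→6.5]: (4.98+4.54)/2 × 0.25 = 1.19
  [6.5→7]: (4.54+3.77)/2 × 0.5 = 2.0775
  Sum = 52.7075 mcg/mL·h
Tail: C_last/k_e = 3.77/0.371 = 10.162
AUC_0→∞ (oral suspension) = 52.7075 + 10.162 = 62.8695 mcg/mL·h
F = (AUC_ev/D_ev)/(AUC_iv/D_iv) = (62.8695/37.5)/(287/25) = 1.67652/11.48 = 0.1460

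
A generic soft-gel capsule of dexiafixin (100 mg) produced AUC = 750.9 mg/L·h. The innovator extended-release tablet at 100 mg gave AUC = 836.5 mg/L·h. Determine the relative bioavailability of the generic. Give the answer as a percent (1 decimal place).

F_rel = 89.8%

F_rel = (AUC_test/D_test) / (AUC_ref/D_ref)
      = (750.9/100) / (836.5/100)
      = 7.509 / 8.365 = 0.8977 = 89.77%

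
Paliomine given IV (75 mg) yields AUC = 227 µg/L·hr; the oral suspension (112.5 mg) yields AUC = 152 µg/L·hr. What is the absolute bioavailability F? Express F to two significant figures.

F = 0.45

F = (AUC_ev / D_ev) / (AUC_iv / D_iv)
  = (152/112.5) / (227/75)
  = 1.35111 / 3.02667 = 0.4464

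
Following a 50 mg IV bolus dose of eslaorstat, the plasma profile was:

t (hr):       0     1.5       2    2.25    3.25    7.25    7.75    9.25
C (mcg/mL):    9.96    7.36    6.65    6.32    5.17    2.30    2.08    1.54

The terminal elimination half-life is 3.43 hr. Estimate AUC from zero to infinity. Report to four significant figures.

Trapezoidal AUC_0→9.25:
  [0→1.5]: (9.96+7.36)/2 × 1.5 = 12.99
  [1.5→2]: (7.36+6.65)/2 × 0.5 = 3.5025
  [2→2.25]: (6.65+6.32)/2 × 0.25 = 1.62125
  [2.25→3.25]: (6.32+5.17)/2 × 1 = 5.745
  [3.25→7.25]: (5.17+2.30)/2 × 4 = 14.94
  [7.25→7.75]: (2.30+2.08)/2 × 0.5 = 1.095
  [7.75→9.25]: (2.08+1.54)/2 × 1.5 = 2.715
  Sum = 42.60875 mcg/mL·hr
k_e = ln2 / t½ = 0.693147 / 3.43 = 0.2021 hr^-1
Extrapolated tail: C_last / k_e = 1.54 / 0.2021 = 7.620
AUC_0→∞ = 42.60875 + 7.620 = 50.22875 mcg/mL·hr

AUC = 50.23 mcg/mL·hr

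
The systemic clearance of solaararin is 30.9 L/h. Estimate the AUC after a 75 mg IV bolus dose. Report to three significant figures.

AUC_0→∞ = Dose_iv / CL
        = 75 / 30.9 = 2.42718 mg/L·h

AUC = 2.43 mg/L·h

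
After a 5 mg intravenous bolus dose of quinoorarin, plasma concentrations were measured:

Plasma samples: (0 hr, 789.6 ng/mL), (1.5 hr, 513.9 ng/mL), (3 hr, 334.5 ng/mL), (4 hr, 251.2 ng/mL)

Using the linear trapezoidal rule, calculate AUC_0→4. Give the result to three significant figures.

AUC = 1910 ng/mL·hr

Trapezoidal AUC_0→4:
  [0→1.5]: (789.6+513.9)/2 × 1.5 = 977.625
  [1.5→3]: (513.9+334.5)/2 × 1.5 = 636.3
  [3→4]: (334.5+251.2)/2 × 1 = 292.85
  Sum = 1906.775 ng/mL·hr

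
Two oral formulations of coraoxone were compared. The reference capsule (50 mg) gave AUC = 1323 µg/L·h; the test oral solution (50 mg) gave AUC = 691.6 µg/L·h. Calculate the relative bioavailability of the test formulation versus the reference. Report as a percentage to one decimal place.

F_rel = (AUC_test/D_test) / (AUC_ref/D_ref)
      = (691.6/50) / (1323/50)
      = 13.832 / 26.46 = 0.5228 = 52.28%

F_rel = 52.3%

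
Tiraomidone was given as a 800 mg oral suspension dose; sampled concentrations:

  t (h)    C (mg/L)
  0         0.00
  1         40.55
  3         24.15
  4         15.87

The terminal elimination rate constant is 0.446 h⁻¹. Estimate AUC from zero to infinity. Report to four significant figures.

Trapezoidal AUC_0→4:
  [0→1]: (0.00+40.55)/2 × 1 = 20.275
  [1→3]: (40.55+24.15)/2 × 2 = 64.7
  [3→4]: (24.15+15.87)/2 × 1 = 20.01
  Sum = 104.985 mg/L·h
Extrapolated tail: C_last / k_e = 15.87 / 0.446 = 35.583
AUC_0→∞ = 104.985 + 35.583 = 140.568 mg/L·h

AUC = 140.6 mg/L·h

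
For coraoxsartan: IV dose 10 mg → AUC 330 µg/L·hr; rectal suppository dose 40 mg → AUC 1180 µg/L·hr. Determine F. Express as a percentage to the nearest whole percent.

F = 89%

F = (AUC_ev / D_ev) / (AUC_iv / D_iv)
  = (1180/40) / (330/10)
  = 29.5 / 33 = 0.8939
  = 89.39%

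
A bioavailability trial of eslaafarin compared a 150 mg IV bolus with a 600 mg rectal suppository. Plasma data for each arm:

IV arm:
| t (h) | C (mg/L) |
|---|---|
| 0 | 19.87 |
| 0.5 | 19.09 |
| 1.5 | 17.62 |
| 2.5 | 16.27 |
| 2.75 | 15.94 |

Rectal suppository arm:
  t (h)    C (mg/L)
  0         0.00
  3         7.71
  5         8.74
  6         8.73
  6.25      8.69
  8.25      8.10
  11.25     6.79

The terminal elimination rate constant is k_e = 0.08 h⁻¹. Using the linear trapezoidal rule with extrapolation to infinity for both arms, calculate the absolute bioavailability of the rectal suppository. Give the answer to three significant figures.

F = 0.164

Trapezoidal AUC_0→2.75 (IV):
  [0→0.5]: (19.87+19.09)/2 × 0.5 = 9.74
  [0.5→1.5]: (19.09+17.62)/2 × 1 = 18.355
  [1.5→2.5]: (17.62+16.27)/2 × 1 = 16.945
  [2.5→2.75]: (16.27+15.94)/2 × 0.25 = 4.02625
  Sum = 49.06625 mg/L·h
IV tail: 15.94/0.08 = 199.250; AUC_iv,0→∞ = 49.06625 + 199.250 = 248.31625 mg/L·h
Trapezoidal AUC_0→11.25 (rectal suppository):
  [0→3]: (0.00+7.71)/2 × 3 = 11.565
  [3→5]: (7.71+8.74)/2 × 2 = 16.45
  [5→6]: (8.74+8.73)/2 × 1 = 8.735
  [6→6.25]: (8.73+8.69)/2 × 0.25 = 2.1775
  [6.25→8.25]: (8.69+8.10)/2 × 2 = 16.79
  [8.25→11.25]: (8.10+6.79)/2 × 3 = 22.335
  Sum = 78.0525 mg/L·h
rectal suppository tail: 6.79/0.08 = 84.875; AUC_ev,0→∞ = 78.0525 + 84.875 = 162.9275 mg/L·h
F = (AUC_ev/D_ev)/(AUC_iv/D_iv) = (162.9275/600)/(248.31625/150) = 0.271546/1.65544 = 0.1640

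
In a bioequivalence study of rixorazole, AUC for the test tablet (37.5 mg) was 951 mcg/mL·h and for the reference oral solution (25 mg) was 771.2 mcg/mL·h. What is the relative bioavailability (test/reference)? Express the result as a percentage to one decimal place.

F_rel = 82.2%

F_rel = (AUC_test/D_test) / (AUC_ref/D_ref)
      = (951/37.5) / (771.2/25)
      = 25.36 / 30.848 = 0.8221 = 82.21%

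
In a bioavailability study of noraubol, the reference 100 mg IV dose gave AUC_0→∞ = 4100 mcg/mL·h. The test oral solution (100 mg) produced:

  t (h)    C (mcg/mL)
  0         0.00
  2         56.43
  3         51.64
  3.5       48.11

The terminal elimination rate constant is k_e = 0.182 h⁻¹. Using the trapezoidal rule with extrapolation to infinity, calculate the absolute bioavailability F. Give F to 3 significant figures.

F = 0.0975

Trapezoidal AUC_0→3.5 (oral solution):
  [0→2]: (0.00+56.43)/2 × 2 = 56.43
  [2→3]: (56.43+51.64)/2 × 1 = 54.035
  [3→3.5]: (51.64+48.11)/2 × 0.5 = 24.9375
  Sum = 135.4025 mcg/mL·h
Tail: C_last/k_e = 48.11/0.182 = 264.341
AUC_0→∞ (oral solution) = 135.4025 + 264.341 = 399.7435 mcg/mL·h
F = (AUC_ev/D_ev)/(AUC_iv/D_iv) = (399.7435/100)/(4100/100) = 3.997435/41 = 0.0975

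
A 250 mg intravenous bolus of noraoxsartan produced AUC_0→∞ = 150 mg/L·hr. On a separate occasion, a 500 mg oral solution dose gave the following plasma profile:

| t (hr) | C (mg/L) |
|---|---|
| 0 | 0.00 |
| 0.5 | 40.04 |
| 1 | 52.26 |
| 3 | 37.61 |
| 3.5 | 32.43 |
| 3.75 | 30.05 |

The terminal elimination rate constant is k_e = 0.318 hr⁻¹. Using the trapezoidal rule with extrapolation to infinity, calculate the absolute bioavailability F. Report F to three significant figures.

F = 0.809

Trapezoidal AUC_0→3.75 (oral solution):
  [0→0.5]: (0.00+40.04)/2 × 0.5 = 10.01
  [0.5→1]: (40.04+52.26)/2 × 0.5 = 23.075
  [1→3]: (52.26+37.61)/2 × 2 = 89.87
  [3→3.5]: (37.61+32.43)/2 × 0.5 = 17.51
  [3.5→3.75]: (32.43+30.05)/2 × 0.25 = 7.81
  Sum = 148.275 mg/L·hr
Tail: C_last/k_e = 30.05/0.318 = 94.497
AUC_0→∞ (oral solution) = 148.275 + 94.497 = 242.772 mg/L·hr
F = (AUC_ev/D_ev)/(AUC_iv/D_iv) = (242.772/500)/(150/250) = 0.485544/0.6 = 0.8092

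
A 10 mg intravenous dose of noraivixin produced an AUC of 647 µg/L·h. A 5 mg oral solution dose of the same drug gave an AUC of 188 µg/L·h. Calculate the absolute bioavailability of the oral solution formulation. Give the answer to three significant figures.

F = (AUC_ev / D_ev) / (AUC_iv / D_iv)
  = (188/5) / (647/10)
  = 37.6 / 64.7 = 0.5811

F = 0.581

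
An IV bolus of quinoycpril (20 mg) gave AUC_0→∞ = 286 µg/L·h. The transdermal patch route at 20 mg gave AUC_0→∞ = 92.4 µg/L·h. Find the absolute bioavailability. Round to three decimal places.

F = (AUC_ev / D_ev) / (AUC_iv / D_iv)
  = (92.4/20) / (286/20)
  = 4.62 / 14.3 = 0.3231

F = 0.323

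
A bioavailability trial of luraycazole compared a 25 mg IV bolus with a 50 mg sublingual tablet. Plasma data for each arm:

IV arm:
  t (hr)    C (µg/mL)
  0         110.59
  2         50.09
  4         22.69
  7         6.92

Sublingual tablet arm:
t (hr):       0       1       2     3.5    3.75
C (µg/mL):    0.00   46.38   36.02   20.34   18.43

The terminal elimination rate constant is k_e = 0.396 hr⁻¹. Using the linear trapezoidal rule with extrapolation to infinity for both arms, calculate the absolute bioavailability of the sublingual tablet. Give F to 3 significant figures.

F = 0.268

Trapezoidal AUC_0→7 (IV):
  [0→2]: (110.59+50.09)/2 × 2 = 160.68
  [2→4]: (50.09+22.69)/2 × 2 = 72.78
  [4→7]: (22.69+6.92)/2 × 3 = 44.415
  Sum = 277.875 µg/mL·hr
IV tail: 6.92/0.396 = 17.475; AUC_iv,0→∞ = 277.875 + 17.475 = 295.35 µg/mL·hr
Trapezoidal AUC_0→3.75 (sublingual tablet):
  [0→1]: (0.00+46.38)/2 × 1 = 23.19
  [1→2]: (46.38+36.02)/2 × 1 = 41.2
  [2→3.5]: (36.02+20.34)/2 × 1.5 = 42.27
  [3.5→3.75]: (20.34+18.43)/2 × 0.25 = 4.84625
  Sum = 111.50625 µg/mL·hr
sublingual tablet tail: 18.43/0.396 = 46.540; AUC_ev,0→∞ = 111.50625 + 46.540 = 158.04625 µg/mL·hr
F = (AUC_ev/D_ev)/(AUC_iv/D_iv) = (158.04625/50)/(295.35/25) = 3.160925/11.814 = 0.2676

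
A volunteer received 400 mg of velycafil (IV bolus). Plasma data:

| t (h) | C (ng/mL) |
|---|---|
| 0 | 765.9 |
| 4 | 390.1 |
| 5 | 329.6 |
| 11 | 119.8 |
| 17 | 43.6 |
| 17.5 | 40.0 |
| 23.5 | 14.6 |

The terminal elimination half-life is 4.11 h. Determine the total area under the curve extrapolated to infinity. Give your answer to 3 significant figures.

Trapezoidal AUC_0→23.5:
  [0→4]: (765.9+390.1)/2 × 4 = 2312.0
  [4→5]: (390.1+329.6)/2 × 1 = 359.85
  [5→11]: (329.6+119.8)/2 × 6 = 1348.2
  [11→17]: (119.8+43.6)/2 × 6 = 490.2
  [17→17.5]: (43.6+40.0)/2 × 0.5 = 20.9
  [17.5→23.5]: (40.0+14.6)/2 × 6 = 163.8
  Sum = 4694.95 ng/mL·h
k_e = ln2 / t½ = 0.693147 / 4.11 = 0.1686 h^-1
Extrapolated tail: C_last / k_e = 14.6 / 0.1686 = 86.595
AUC_0→∞ = 4694.95 + 86.595 = 4781.545 ng/mL·h

AUC = 4780 ng/mL·h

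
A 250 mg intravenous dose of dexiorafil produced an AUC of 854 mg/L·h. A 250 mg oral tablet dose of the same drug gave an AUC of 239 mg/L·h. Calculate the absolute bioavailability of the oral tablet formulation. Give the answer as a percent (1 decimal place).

F = (AUC_ev / D_ev) / (AUC_iv / D_iv)
  = (239/250) / (854/250)
  = 0.956 / 3.416 = 0.2799
  = 27.99%

F = 28.0%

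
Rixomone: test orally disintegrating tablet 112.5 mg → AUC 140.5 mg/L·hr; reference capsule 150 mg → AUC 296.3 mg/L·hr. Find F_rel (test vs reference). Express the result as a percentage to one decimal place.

F_rel = (AUC_test/D_test) / (AUC_ref/D_ref)
      = (140.5/112.5) / (296.3/150)
      = 1.24889 / 1.97533 = 0.6322 = 63.22%

F_rel = 63.2%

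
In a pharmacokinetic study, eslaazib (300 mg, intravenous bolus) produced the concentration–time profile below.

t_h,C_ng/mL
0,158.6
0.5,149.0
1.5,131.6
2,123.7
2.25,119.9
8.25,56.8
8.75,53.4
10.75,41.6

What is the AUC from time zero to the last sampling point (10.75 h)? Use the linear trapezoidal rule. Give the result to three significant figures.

AUC = 964 ng/mL·h

Trapezoidal AUC_0→10.75:
  [0→0.5]: (158.6+149.0)/2 × 0.5 = 76.9
  [0.5→1.5]: (149.0+131.6)/2 × 1 = 140.3
  [1.5→2]: (131.6+123.7)/2 × 0.5 = 63.825
  [2→2.25]: (123.7+119.9)/2 × 0.25 = 30.45
  [2.25→8.25]: (119.9+56.8)/2 × 6 = 530.1
  [8.25→8.75]: (56.8+53.4)/2 × 0.5 = 27.55
  [8.75→10.75]: (53.4+41.6)/2 × 2 = 95.0
  Sum = 964.125 ng/mL·h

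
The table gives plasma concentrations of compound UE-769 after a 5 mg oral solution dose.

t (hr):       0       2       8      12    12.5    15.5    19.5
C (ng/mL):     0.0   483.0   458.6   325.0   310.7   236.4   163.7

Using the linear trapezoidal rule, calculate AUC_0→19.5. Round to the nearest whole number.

AUC = 6655 ng/mL·hr

Trapezoidal AUC_0→19.5:
  [0→2]: (0.0+483.0)/2 × 2 = 483.0
  [2→8]: (483.0+458.6)/2 × 6 = 2824.8
  [8→12]: (458.6+325.0)/2 × 4 = 1567.2
  [12→12.5]: (325.0+310.7)/2 × 0.5 = 158.925
  [12.5→15.5]: (310.7+236.4)/2 × 3 = 820.65
  [15.5→19.5]: (236.4+163.7)/2 × 4 = 800.2
  Sum = 6654.775 ng/mL·hr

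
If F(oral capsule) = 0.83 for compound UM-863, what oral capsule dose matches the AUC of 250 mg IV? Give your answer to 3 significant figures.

D_oral = 301 mg

For equal systemic exposure: F × D_ev = D_iv
D_ev = D_iv / F = 250 / 0.83 = 301.205 mg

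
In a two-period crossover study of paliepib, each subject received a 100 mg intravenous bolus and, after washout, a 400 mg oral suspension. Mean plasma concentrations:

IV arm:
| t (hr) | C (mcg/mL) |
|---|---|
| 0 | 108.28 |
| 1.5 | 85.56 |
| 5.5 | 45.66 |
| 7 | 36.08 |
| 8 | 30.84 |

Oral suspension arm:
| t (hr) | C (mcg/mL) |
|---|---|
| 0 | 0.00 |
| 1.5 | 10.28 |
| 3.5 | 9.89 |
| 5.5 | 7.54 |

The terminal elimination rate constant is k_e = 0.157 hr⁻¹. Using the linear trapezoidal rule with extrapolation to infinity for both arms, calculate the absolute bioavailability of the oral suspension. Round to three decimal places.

Trapezoidal AUC_0→8 (IV):
  [0→1.5]: (108.28+85.56)/2 × 1.5 = 145.38
  [1.5→5.5]: (85.56+45.66)/2 × 4 = 262.44
  [5.5→7]: (45.66+36.08)/2 × 1.5 = 61.305
  [7→8]: (36.08+30.84)/2 × 1 = 33.46
  Sum = 502.585 mcg/mL·hr
IV tail: 30.84/0.157 = 196.433; AUC_iv,0→∞ = 502.585 + 196.433 = 699.018 mcg/mL·hr
Trapezoidal AUC_0→5.5 (oral suspension):
  [0→1.5]: (0.00+10.28)/2 × 1.5 = 7.71
  [1.5→3.5]: (10.28+9.89)/2 × 2 = 20.17
  [3.5→5.5]: (9.89+7.54)/2 × 2 = 17.43
  Sum = 45.31 mcg/mL·hr
oral suspension tail: 7.54/0.157 = 48.025; AUC_ev,0→∞ = 45.31 + 48.025 = 93.335 mcg/mL·hr
F = (AUC_ev/D_ev)/(AUC_iv/D_iv) = (93.335/400)/(699.018/100) = 0.2333375/6.99018 = 0.0334

F = 0.033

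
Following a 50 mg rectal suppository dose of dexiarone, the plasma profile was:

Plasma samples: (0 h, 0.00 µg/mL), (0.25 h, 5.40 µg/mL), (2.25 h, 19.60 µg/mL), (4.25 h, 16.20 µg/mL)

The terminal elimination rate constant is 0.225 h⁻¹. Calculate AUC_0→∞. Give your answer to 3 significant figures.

Trapezoidal AUC_0→4.25:
  [0→0.25]: (0.00+5.40)/2 × 0.25 = 0.675
  [0.25→2.25]: (5.40+19.60)/2 × 2 = 25.0
  [2.25→4.25]: (19.60+16.20)/2 × 2 = 35.8
  Sum = 61.475 µg/mL·h
Extrapolated tail: C_last / k_e = 16.20 / 0.225 = 72.000
AUC_0→∞ = 61.475 + 72.000 = 133.475 µg/mL·h

AUC = 133 µg/mL·h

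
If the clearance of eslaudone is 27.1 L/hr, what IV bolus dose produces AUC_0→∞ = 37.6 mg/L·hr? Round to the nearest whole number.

Dose = 1019 mg

Dose_iv = CL × AUC_0→∞
     = 27.1 × 37.6 = 1018.96 mg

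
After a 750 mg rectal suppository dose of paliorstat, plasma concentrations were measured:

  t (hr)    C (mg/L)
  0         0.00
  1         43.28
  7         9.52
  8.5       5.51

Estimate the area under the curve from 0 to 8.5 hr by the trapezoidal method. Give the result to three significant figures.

AUC = 191 mg/L·hr

Trapezoidal AUC_0→8.5:
  [0→1]: (0.00+43.28)/2 × 1 = 21.64
  [1→7]: (43.28+9.52)/2 × 6 = 158.4
  [7→8.5]: (9.52+5.51)/2 × 1.5 = 11.2725
  Sum = 191.3125 mg/L·hr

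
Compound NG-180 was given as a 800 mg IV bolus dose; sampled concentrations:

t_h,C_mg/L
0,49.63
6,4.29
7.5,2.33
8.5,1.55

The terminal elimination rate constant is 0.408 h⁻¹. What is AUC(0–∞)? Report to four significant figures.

Trapezoidal AUC_0→8.5:
  [0→6]: (49.63+4.29)/2 × 6 = 161.76
  [6→7.5]: (4.29+2.33)/2 × 1.5 = 4.965
  [7.5→8.5]: (2.33+1.55)/2 × 1 = 1.94
  Sum = 168.665 mg/L·h
Extrapolated tail: C_last / k_e = 1.55 / 0.408 = 3.799
AUC_0→∞ = 168.665 + 3.799 = 172.464 mg/L·h

AUC = 172.5 mg/L·h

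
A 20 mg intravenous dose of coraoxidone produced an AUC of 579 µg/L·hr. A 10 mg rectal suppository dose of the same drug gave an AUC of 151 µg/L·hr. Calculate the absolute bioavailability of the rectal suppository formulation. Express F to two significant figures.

F = (AUC_ev / D_ev) / (AUC_iv / D_iv)
  = (151/10) / (579/20)
  = 15.1 / 28.95 = 0.5216

F = 0.52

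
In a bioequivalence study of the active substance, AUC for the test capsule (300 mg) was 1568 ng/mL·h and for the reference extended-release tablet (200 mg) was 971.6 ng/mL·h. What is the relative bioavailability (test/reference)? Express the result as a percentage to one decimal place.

F_rel = (AUC_test/D_test) / (AUC_ref/D_ref)
      = (1568/300) / (971.6/200)
      = 5.22667 / 4.858 = 1.0759 = 107.59%

F_rel = 107.6%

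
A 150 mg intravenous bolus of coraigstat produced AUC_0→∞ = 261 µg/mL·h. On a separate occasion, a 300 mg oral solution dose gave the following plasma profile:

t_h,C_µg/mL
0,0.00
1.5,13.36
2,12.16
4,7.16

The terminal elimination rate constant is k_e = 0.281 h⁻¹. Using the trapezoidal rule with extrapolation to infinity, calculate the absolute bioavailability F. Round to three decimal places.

F = 0.117

Trapezoidal AUC_0→4 (oral solution):
  [0→1.5]: (0.00+13.36)/2 × 1.5 = 10.02
  [1.5→2]: (13.36+12.16)/2 × 0.5 = 6.38
  [2→4]: (12.16+7.16)/2 × 2 = 19.32
  Sum = 35.72 µg/mL·h
Tail: C_last/k_e = 7.16/0.281 = 25.480
AUC_0→∞ (oral solution) = 35.72 + 25.480 = 61.2 µg/mL·h
F = (AUC_ev/D_ev)/(AUC_iv/D_iv) = (61.2/300)/(261/150) = 0.204/1.74 = 0.1172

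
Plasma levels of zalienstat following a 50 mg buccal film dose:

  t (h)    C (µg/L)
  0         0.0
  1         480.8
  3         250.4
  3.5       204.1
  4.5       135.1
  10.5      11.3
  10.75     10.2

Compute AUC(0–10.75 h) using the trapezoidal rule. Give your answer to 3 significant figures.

Trapezoidal AUC_0→10.75:
  [0→1]: (0.0+480.8)/2 × 1 = 240.4
  [1→3]: (480.8+250.4)/2 × 2 = 731.2
  [3→3.5]: (250.4+204.1)/2 × 0.5 = 113.625
  [3.5→4.5]: (204.1+135.1)/2 × 1 = 169.6
  [4.5→10.5]: (135.1+11.3)/2 × 6 = 439.2
  [10.5→10.75]: (11.3+10.2)/2 × 0.25 = 2.6875
  Sum = 1696.7125 µg/L·h

AUC = 1700 µg/L·h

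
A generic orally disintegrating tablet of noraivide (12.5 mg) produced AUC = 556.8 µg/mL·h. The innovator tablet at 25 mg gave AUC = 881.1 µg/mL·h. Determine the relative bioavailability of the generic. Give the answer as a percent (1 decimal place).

F_rel = 126.4%

F_rel = (AUC_test/D_test) / (AUC_ref/D_ref)
      = (556.8/12.5) / (881.1/25)
      = 44.544 / 35.244 = 1.2639 = 126.39%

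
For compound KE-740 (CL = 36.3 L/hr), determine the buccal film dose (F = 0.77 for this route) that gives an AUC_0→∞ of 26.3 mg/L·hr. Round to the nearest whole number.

Dose = 1240 mg

Dose = CL × AUC_0→∞ / F
     = 36.3 × 26.3 / 0.77 = 1239.86 mg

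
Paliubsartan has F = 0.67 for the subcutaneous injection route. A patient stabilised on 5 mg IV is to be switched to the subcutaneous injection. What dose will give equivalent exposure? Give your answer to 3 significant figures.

For equal systemic exposure: F × D_ev = D_iv
D_ev = D_iv / F = 5 / 0.67 = 7.46269 mg

D_subcutaneous = 7.46 mg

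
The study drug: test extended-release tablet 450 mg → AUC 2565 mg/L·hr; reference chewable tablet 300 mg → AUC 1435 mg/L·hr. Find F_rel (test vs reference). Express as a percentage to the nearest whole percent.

F_rel = 119%

F_rel = (AUC_test/D_test) / (AUC_ref/D_ref)
      = (2565/450) / (1435/300)
      = 5.7 / 4.78333 = 1.1916 = 119.16%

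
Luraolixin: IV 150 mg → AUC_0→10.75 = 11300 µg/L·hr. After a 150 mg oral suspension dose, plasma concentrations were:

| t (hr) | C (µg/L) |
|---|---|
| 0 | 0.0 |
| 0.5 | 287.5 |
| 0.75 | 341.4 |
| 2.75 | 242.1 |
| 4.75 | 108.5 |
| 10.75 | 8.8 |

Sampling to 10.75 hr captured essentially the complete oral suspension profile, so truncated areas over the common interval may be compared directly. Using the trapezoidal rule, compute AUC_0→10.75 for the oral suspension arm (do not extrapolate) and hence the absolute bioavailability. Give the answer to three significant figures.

F = 0.127

Trapezoidal AUC_0→10.75 (oral suspension):
  [0→0.5]: (0.0+287.5)/2 × 0.5 = 71.875
  [0.5→0.75]: (287.5+341.4)/2 × 0.25 = 78.6125
  [0.75→2.75]: (341.4+242.1)/2 × 2 = 583.5
  [2.75→4.75]: (242.1+108.5)/2 × 2 = 350.6
  [4.75→10.75]: (108.5+8.8)/2 × 6 = 351.9
  Sum = 1436.4875 µg/L·hr
F = (AUC_ev/D_ev)/(AUC_iv/D_iv) = (1436.4875/150)/(11300/150) = 9.57658/75.3333 = 0.1271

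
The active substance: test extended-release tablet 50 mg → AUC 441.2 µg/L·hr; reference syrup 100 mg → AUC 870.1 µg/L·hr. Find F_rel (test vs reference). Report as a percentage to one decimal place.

F_rel = (AUC_test/D_test) / (AUC_ref/D_ref)
      = (441.2/50) / (870.1/100)
      = 8.824 / 8.701 = 1.0141 = 101.41%

F_rel = 101.4%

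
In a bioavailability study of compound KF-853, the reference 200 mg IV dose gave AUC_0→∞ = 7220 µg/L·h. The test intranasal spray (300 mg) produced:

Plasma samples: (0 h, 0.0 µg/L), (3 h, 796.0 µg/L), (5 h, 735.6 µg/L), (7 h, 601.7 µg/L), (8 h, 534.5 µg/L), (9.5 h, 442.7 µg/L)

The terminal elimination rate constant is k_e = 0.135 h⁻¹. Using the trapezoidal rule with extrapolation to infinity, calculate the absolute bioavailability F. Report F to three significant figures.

Trapezoidal AUC_0→9.5 (intranasal spray):
  [0→3]: (0.0+796.0)/2 × 3 = 1194.0
  [3→5]: (796.0+735.6)/2 × 2 = 1531.6
  [5→7]: (735.6+601.7)/2 × 2 = 1337.3
  [7→8]: (601.7+534.5)/2 × 1 = 568.1
  [8→9.5]: (534.5+442.7)/2 × 1.5 = 732.9
  Sum = 5363.9 µg/L·h
Tail: C_last/k_e = 442.7/0.135 = 3279.259
AUC_0→∞ (intranasal spray) = 5363.9 + 3279.259 = 8643.159 µg/L·h
F = (AUC_ev/D_ev)/(AUC_iv/D_iv) = (8643.159/300)/(7220/200) = 28.81053/36.1 = 0.7981

F = 0.798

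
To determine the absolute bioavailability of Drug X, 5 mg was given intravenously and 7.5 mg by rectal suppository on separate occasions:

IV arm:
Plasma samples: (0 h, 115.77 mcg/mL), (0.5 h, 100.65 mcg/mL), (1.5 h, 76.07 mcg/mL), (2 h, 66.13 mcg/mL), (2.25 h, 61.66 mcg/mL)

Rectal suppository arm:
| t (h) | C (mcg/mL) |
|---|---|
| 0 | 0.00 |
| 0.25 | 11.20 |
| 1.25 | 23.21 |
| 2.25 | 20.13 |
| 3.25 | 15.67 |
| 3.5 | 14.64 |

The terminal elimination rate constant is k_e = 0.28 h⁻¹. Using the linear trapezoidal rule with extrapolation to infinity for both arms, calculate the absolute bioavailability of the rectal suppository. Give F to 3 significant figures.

F = 0.184

Trapezoidal AUC_0→2.25 (IV):
  [0→0.5]: (115.77+100.65)/2 × 0.5 = 54.105
  [0.5→1.5]: (100.65+76.07)/2 × 1 = 88.36
  [1.5→2]: (76.07+66.13)/2 × 0.5 = 35.55
  [2→2.25]: (66.13+61.66)/2 × 0.25 = 15.97375
  Sum = 193.98875 mcg/mL·h
IV tail: 61.66/0.28 = 220.214; AUC_iv,0→∞ = 193.98875 + 220.214 = 414.20275 mcg/mL·h
Trapezoidal AUC_0→3.5 (rectal suppository):
  [0→0.25]: (0.00+11.20)/2 × 0.25 = 1.4
  [0.25→1.25]: (11.20+23.21)/2 × 1 = 17.205
  [1.25→2.25]: (23.21+20.13)/2 × 1 = 21.67
  [2.25→3.25]: (20.13+15.67)/2 × 1 = 17.9
  [3.25→3.5]: (15.67+14.64)/2 × 0.25 = 3.78875
  Sum = 61.96375 mcg/mL·h
rectal suppository tail: 14.64/0.28 = 52.286; AUC_ev,0→∞ = 61.96375 + 52.286 = 114.24975 mcg/mL·h
F = (AUC_ev/D_ev)/(AUC_iv/D_iv) = (114.24975/7.5)/(414.20275/5) = 15.2333/82.84055 = 0.1839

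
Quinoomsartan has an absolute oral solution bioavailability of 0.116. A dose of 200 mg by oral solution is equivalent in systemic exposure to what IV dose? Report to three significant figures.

D_iv = 23.2 mg

Systemic exposure from an extravascular dose = F × D_ev, so the equivalent IV dose is F × D_ev.
D_iv = F × D_ev = 0.116 × 200 = 23.2 mg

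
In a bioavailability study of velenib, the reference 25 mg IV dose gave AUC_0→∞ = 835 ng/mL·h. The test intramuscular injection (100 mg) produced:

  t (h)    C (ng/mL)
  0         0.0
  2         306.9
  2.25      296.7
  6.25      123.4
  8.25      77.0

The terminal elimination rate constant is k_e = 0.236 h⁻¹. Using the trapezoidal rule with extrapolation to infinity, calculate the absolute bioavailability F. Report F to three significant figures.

F = 0.524

Trapezoidal AUC_0→8.25 (intramuscular injection):
  [0→2]: (0.0+306.9)/2 × 2 = 306.9
  [2→2.25]: (306.9+296.7)/2 × 0.25 = 75.45
  [2.25→6.25]: (296.7+123.4)/2 × 4 = 840.2
  [6.25→8.25]: (123.4+77.0)/2 × 2 = 200.4
  Sum = 1422.95 ng/mL·h
Tail: C_last/k_e = 77.0/0.236 = 326.271
AUC_0→∞ (intramuscular injection) = 1422.95 + 326.271 = 1749.221 ng/mL·h
F = (AUC_ev/D_ev)/(AUC_iv/D_iv) = (1749.221/100)/(835/25) = 17.49221/33.4 = 0.5237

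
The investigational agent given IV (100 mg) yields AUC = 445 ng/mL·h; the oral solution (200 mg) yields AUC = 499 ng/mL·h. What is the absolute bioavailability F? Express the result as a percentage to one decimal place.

F = (AUC_ev / D_ev) / (AUC_iv / D_iv)
  = (499/200) / (445/100)
  = 2.495 / 4.45 = 0.5607
  = 56.07%

F = 56.1%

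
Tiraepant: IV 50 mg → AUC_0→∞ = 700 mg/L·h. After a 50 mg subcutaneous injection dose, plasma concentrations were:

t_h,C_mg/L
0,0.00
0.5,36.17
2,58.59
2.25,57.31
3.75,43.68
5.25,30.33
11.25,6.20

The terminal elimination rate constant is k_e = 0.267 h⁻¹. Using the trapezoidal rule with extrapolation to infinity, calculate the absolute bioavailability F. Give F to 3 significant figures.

Trapezoidal AUC_0→11.25 (subcutaneous injection):
  [0→0.5]: (0.00+36.17)/2 × 0.5 = 9.0425
  [0.5→2]: (36.17+58.59)/2 × 1.5 = 71.07
  [2→2.25]: (58.59+57.31)/2 × 0.25 = 14.4875
  [2.25→3.75]: (57.31+43.68)/2 × 1.5 = 75.7425
  [3.75→5.25]: (43.68+30.33)/2 × 1.5 = 55.5075
  [5.25→11.25]: (30.33+6.20)/2 × 6 = 109.59
  Sum = 335.44 mg/L·h
Tail: C_last/k_e = 6.20/0.267 = 23.221
AUC_0→∞ (subcutaneous injection) = 335.44 + 23.221 = 358.661 mg/L·h
F = (AUC_ev/D_ev)/(AUC_iv/D_iv) = (358.661/50)/(700/50) = 7.17322/14 = 0.5124

F = 0.512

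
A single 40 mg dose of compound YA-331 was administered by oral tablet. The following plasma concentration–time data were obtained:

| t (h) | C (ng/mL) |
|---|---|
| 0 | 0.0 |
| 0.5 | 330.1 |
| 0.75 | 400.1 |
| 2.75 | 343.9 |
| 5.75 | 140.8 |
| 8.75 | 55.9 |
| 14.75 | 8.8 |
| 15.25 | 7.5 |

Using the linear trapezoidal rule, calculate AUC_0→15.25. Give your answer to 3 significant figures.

AUC = 2140 ng/mL·h

Trapezoidal AUC_0→15.25:
  [0→0.5]: (0.0+330.1)/2 × 0.5 = 82.525
  [0.5→0.75]: (330.1+400.1)/2 × 0.25 = 91.275
  [0.75→2.75]: (400.1+343.9)/2 × 2 = 744.0
  [2.75→5.75]: (343.9+140.8)/2 × 3 = 727.05
  [5.75→8.75]: (140.8+55.9)/2 × 3 = 295.05
  [8.75→14.75]: (55.9+8.8)/2 × 6 = 194.1
  [14.75→15.25]: (8.8+7.5)/2 × 0.5 = 4.075
  Sum = 2138.075 ng/mL·h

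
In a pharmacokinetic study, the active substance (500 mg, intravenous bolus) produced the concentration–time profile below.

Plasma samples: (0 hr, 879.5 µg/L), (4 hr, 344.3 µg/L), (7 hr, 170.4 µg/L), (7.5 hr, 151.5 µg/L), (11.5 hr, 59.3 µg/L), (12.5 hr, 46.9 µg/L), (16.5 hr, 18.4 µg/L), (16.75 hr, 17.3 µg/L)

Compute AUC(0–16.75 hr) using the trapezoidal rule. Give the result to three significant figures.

AUC = 3910 µg/L·hr

Trapezoidal AUC_0→16.75:
  [0→4]: (879.5+344.3)/2 × 4 = 2447.6
  [4→7]: (344.3+170.4)/2 × 3 = 772.05
  [7→7.5]: (170.4+151.5)/2 × 0.5 = 80.475
  [7.5→11.5]: (151.5+59.3)/2 × 4 = 421.6
  [11.5→12.5]: (59.3+46.9)/2 × 1 = 53.1
  [12.5→16.5]: (46.9+18.4)/2 × 4 = 130.6
  [16.5→16.75]: (18.4+17.3)/2 × 0.25 = 4.4625
  Sum = 3909.8875 µg/L·hr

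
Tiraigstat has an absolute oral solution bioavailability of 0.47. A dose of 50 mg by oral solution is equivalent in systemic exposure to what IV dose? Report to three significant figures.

D_iv = 23.5 mg

Systemic exposure from an extravascular dose = F × D_ev, so the equivalent IV dose is F × D_ev.
D_iv = F × D_ev = 0.47 × 50 = 23.5 mg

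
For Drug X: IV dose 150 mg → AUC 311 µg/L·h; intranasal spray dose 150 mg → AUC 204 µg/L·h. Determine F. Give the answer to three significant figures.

F = (AUC_ev / D_ev) / (AUC_iv / D_iv)
  = (204/150) / (311/150)
  = 1.36 / 2.07333 = 0.6559

F = 0.656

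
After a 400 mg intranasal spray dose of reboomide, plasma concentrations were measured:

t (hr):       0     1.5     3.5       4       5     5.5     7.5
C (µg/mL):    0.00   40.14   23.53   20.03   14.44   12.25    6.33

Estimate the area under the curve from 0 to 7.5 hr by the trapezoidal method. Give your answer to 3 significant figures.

Trapezoidal AUC_0→7.5:
  [0→1.5]: (0.00+40.14)/2 × 1.5 = 30.105
  [1.5→3.5]: (40.14+23.53)/2 × 2 = 63.67
  [3.5→4]: (23.53+20.03)/2 × 0.5 = 10.89
  [4→5]: (20.03+14.44)/2 × 1 = 17.235
  [5→5.5]: (14.44+12.25)/2 × 0.5 = 6.6725
  [5.5→7.5]: (12.25+6.33)/2 × 2 = 18.58
  Sum = 147.1525 µg/mL·hr

AUC = 147 µg/mL·hr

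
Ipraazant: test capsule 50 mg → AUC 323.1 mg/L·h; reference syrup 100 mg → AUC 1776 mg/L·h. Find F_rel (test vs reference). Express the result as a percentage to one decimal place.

F_rel = 36.4%

F_rel = (AUC_test/D_test) / (AUC_ref/D_ref)
      = (323.1/50) / (1776/100)
      = 6.462 / 17.76 = 0.3639 = 36.39%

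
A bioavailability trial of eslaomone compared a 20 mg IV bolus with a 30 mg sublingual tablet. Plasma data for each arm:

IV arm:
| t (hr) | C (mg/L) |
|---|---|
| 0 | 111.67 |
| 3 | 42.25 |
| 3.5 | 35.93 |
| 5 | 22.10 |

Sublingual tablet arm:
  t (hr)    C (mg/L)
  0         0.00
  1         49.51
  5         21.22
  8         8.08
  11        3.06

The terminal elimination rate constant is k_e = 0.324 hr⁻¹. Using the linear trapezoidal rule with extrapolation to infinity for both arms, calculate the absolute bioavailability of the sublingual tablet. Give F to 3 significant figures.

F = 0.435

Trapezoidal AUC_0→5 (IV):
  [0→3]: (111.67+42.25)/2 × 3 = 230.88
  [3→3.5]: (42.25+35.93)/2 × 0.5 = 19.545
  [3.5→5]: (35.93+22.10)/2 × 1.5 = 43.5225
  Sum = 293.9475 mg/L·hr
IV tail: 22.10/0.324 = 68.210; AUC_iv,0→∞ = 293.9475 + 68.210 = 362.1575 mg/L·hr
Trapezoidal AUC_0→11 (sublingual tablet):
  [0→1]: (0.00+49.51)/2 × 1 = 24.755
  [1→5]: (49.51+21.22)/2 × 4 = 141.46
  [5→8]: (21.22+8.08)/2 × 3 = 43.95
  [8→11]: (8.08+3.06)/2 × 3 = 16.71
  Sum = 226.875 mg/L·hr
sublingual tablet tail: 3.06/0.324 = 9.444; AUC_ev,0→∞ = 226.875 + 9.444 = 236.319 mg/L·hr
F = (AUC_ev/D_ev)/(AUC_iv/D_iv) = (236.319/30)/(362.1575/20) = 7.8773/18.107875 = 0.4350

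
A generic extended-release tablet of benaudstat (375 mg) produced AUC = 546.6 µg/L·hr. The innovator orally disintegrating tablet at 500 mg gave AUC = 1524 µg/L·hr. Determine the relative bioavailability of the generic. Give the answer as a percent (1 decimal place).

F_rel = (AUC_test/D_test) / (AUC_ref/D_ref)
      = (546.6/375) / (1524/500)
      = 1.4576 / 3.048 = 0.4782 = 47.82%

F_rel = 47.8%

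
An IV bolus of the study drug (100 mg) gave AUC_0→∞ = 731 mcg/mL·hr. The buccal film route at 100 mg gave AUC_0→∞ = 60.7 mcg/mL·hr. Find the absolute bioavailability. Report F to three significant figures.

F = (AUC_ev / D_ev) / (AUC_iv / D_iv)
  = (60.7/100) / (731/100)
  = 0.607 / 7.31 = 0.0830

F = 0.0830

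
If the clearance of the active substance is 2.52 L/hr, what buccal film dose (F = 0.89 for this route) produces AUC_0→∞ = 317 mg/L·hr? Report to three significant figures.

Dose = CL × AUC_0→∞ / F
     = 2.52 × 317 / 0.89 = 897.573 mg

Dose = 898 mg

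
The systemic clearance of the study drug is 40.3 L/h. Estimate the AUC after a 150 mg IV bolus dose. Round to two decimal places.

AUC_0→∞ = Dose_iv / CL
        = 150 / 40.3 = 3.72208 mg/L·h

AUC = 3.72 mg/L·h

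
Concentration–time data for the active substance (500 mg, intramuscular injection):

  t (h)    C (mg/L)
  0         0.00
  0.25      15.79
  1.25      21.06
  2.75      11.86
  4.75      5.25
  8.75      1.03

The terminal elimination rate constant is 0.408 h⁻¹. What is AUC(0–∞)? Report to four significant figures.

Trapezoidal AUC_0→8.75:
  [0→0.25]: (0.00+15.79)/2 × 0.25 = 1.97375
  [0.25→1.25]: (15.79+21.06)/2 × 1 = 18.425
  [1.25→2.75]: (21.06+11.86)/2 × 1.5 = 24.69
  [2.75→4.75]: (11.86+5.25)/2 × 2 = 17.11
  [4.75→8.75]: (5.25+1.03)/2 × 4 = 12.56
  Sum = 74.75875 mg/L·h
Extrapolated tail: C_last / k_e = 1.03 / 0.408 = 2.525
AUC_0→∞ = 74.75875 + 2.525 = 77.28375 mg/L·h

AUC = 77.28 mg/L·h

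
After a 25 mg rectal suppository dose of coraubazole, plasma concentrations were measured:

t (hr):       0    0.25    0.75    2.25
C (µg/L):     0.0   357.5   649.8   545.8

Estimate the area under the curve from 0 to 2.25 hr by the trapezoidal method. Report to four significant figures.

Trapezoidal AUC_0→2.25:
  [0→0.25]: (0.0+357.5)/2 × 0.25 = 44.6875
  [0.25→0.75]: (357.5+649.8)/2 × 0.5 = 251.825
  [0.75→2.25]: (649.8+545.8)/2 × 1.5 = 896.7
  Sum = 1193.2125 µg/L·hr

AUC = 1193 µg/L·hr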